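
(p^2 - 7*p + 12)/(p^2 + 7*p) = (p^2 - 7*p + 12)/(p*(p + 7))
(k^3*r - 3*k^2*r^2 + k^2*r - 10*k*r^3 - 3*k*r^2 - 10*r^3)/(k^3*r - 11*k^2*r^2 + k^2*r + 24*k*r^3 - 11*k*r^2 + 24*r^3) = (k^2 - 3*k*r - 10*r^2)/(k^2 - 11*k*r + 24*r^2)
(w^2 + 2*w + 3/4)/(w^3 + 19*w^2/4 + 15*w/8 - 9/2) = 2*(2*w + 1)/(4*w^2 + 13*w - 12)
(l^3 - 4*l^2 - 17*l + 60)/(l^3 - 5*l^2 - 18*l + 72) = (l - 5)/(l - 6)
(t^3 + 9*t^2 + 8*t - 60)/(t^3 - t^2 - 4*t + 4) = (t^2 + 11*t + 30)/(t^2 + t - 2)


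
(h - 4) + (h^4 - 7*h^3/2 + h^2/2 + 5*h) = h^4 - 7*h^3/2 + h^2/2 + 6*h - 4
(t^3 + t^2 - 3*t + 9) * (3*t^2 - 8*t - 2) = 3*t^5 - 5*t^4 - 19*t^3 + 49*t^2 - 66*t - 18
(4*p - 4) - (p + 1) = 3*p - 5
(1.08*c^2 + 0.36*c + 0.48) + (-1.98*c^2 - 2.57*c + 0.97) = -0.9*c^2 - 2.21*c + 1.45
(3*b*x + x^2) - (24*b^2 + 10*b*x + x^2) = -24*b^2 - 7*b*x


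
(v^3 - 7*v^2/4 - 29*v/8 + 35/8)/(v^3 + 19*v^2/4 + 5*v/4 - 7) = (v - 5/2)/(v + 4)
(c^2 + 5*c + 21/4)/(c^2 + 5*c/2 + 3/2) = (c + 7/2)/(c + 1)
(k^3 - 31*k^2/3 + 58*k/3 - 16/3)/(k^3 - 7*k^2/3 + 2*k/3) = (k - 8)/k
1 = 1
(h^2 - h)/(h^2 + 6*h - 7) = h/(h + 7)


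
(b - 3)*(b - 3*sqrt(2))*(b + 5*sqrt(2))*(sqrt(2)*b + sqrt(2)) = sqrt(2)*b^4 - 2*sqrt(2)*b^3 + 4*b^3 - 33*sqrt(2)*b^2 - 8*b^2 - 12*b + 60*sqrt(2)*b + 90*sqrt(2)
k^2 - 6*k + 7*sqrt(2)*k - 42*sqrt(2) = (k - 6)*(k + 7*sqrt(2))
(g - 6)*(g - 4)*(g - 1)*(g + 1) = g^4 - 10*g^3 + 23*g^2 + 10*g - 24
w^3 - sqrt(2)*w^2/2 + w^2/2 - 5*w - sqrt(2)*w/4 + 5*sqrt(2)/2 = (w - 2)*(w + 5/2)*(w - sqrt(2)/2)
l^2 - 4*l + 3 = (l - 3)*(l - 1)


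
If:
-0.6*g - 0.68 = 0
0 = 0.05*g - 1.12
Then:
No Solution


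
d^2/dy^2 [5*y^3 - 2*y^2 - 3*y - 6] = 30*y - 4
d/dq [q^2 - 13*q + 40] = 2*q - 13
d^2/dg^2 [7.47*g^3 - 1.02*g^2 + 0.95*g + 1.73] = 44.82*g - 2.04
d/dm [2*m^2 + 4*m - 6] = 4*m + 4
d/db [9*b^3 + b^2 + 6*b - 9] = 27*b^2 + 2*b + 6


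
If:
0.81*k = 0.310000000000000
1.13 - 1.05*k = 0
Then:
No Solution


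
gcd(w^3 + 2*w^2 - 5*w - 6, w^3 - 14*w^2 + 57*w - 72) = 1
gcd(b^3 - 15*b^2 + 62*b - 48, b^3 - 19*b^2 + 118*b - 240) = b^2 - 14*b + 48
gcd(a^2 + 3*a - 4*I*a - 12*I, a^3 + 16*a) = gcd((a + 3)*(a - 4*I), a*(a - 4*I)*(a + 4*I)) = a - 4*I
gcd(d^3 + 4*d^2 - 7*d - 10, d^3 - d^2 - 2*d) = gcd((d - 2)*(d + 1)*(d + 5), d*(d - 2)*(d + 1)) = d^2 - d - 2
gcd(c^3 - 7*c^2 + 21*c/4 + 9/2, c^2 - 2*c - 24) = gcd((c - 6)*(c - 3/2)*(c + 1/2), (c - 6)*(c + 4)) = c - 6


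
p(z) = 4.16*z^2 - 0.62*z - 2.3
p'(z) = 8.32*z - 0.62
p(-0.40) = -1.39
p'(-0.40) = -3.95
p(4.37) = 74.43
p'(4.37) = 35.74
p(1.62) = 7.61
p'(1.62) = 12.86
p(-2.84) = 33.01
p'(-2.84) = -24.25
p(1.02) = 1.40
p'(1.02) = 7.87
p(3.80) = 55.41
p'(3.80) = 31.00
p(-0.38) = -1.46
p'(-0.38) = -3.78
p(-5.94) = 148.16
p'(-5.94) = -50.04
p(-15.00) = 943.00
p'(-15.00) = -125.42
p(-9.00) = 340.24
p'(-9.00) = -75.50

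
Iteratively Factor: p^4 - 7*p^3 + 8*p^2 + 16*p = (p - 4)*(p^3 - 3*p^2 - 4*p) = p*(p - 4)*(p^2 - 3*p - 4) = p*(p - 4)^2*(p + 1)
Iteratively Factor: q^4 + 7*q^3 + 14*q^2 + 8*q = (q)*(q^3 + 7*q^2 + 14*q + 8) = q*(q + 2)*(q^2 + 5*q + 4) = q*(q + 2)*(q + 4)*(q + 1)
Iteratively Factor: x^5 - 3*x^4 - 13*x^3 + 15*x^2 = (x - 1)*(x^4 - 2*x^3 - 15*x^2) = (x - 5)*(x - 1)*(x^3 + 3*x^2) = x*(x - 5)*(x - 1)*(x^2 + 3*x) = x^2*(x - 5)*(x - 1)*(x + 3)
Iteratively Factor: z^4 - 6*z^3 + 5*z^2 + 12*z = (z - 4)*(z^3 - 2*z^2 - 3*z) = (z - 4)*(z + 1)*(z^2 - 3*z) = (z - 4)*(z - 3)*(z + 1)*(z)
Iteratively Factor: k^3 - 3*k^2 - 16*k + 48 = (k - 3)*(k^2 - 16) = (k - 3)*(k + 4)*(k - 4)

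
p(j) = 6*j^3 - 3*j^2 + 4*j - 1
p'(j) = 18*j^2 - 6*j + 4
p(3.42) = 217.60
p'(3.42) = 194.02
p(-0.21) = -2.03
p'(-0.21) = 6.05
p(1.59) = 21.89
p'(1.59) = 39.97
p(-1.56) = -37.32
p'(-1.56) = 57.16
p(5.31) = 833.98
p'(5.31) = 479.67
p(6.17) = 1318.78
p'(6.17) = 652.22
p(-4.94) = -817.29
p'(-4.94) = 472.90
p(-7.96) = -3249.07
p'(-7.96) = 1192.27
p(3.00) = 146.00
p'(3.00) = 148.00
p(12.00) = 9983.00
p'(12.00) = 2524.00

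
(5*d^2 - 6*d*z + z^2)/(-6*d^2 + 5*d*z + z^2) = (-5*d + z)/(6*d + z)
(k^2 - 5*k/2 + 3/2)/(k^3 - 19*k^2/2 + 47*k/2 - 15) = (2*k - 3)/(2*k^2 - 17*k + 30)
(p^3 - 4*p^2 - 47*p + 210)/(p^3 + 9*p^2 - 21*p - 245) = (p - 6)/(p + 7)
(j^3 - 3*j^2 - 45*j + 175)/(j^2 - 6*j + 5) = (j^2 + 2*j - 35)/(j - 1)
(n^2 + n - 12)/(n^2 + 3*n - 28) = (n^2 + n - 12)/(n^2 + 3*n - 28)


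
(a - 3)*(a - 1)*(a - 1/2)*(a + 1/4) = a^4 - 17*a^3/4 + 31*a^2/8 - a/4 - 3/8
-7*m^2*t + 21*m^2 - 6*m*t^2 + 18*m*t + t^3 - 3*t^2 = (-7*m + t)*(m + t)*(t - 3)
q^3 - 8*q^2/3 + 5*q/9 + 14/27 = (q - 7/3)*(q - 2/3)*(q + 1/3)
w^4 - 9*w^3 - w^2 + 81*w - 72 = (w - 8)*(w - 3)*(w - 1)*(w + 3)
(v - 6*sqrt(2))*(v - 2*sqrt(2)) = v^2 - 8*sqrt(2)*v + 24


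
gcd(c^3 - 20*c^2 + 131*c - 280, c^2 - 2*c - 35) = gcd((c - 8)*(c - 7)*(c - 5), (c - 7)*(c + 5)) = c - 7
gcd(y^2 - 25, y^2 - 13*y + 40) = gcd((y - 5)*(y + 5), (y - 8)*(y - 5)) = y - 5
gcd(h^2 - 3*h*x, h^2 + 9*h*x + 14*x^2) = 1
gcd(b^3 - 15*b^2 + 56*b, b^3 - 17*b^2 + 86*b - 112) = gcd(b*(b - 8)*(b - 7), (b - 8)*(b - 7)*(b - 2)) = b^2 - 15*b + 56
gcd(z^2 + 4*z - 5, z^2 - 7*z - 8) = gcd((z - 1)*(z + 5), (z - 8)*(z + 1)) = 1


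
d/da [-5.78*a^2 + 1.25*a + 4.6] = 1.25 - 11.56*a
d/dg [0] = 0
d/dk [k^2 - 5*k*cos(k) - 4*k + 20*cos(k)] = 5*k*sin(k) + 2*k - 20*sin(k) - 5*cos(k) - 4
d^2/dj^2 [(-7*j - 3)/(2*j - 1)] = -52/(2*j - 1)^3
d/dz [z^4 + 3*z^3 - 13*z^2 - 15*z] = 4*z^3 + 9*z^2 - 26*z - 15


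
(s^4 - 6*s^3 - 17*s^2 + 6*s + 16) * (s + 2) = s^5 - 4*s^4 - 29*s^3 - 28*s^2 + 28*s + 32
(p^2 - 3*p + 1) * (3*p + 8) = 3*p^3 - p^2 - 21*p + 8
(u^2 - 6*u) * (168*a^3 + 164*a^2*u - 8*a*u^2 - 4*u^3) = 168*a^3*u^2 - 1008*a^3*u + 164*a^2*u^3 - 984*a^2*u^2 - 8*a*u^4 + 48*a*u^3 - 4*u^5 + 24*u^4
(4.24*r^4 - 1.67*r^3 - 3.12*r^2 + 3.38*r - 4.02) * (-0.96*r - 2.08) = -4.0704*r^5 - 7.216*r^4 + 6.4688*r^3 + 3.2448*r^2 - 3.1712*r + 8.3616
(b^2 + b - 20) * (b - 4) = b^3 - 3*b^2 - 24*b + 80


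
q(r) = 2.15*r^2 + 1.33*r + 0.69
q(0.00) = 0.69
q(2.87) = 22.22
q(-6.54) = 83.95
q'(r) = 4.3*r + 1.33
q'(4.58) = 21.02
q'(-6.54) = -26.79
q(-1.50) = 3.53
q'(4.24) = 19.56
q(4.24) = 44.98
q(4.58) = 51.88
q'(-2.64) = -10.02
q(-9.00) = 162.87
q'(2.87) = 13.67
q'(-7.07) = -29.07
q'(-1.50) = -5.12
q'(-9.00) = -37.37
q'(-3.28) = -12.77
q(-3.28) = 19.46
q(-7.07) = 98.75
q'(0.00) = 1.33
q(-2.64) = 12.16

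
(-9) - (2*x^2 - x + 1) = -2*x^2 + x - 10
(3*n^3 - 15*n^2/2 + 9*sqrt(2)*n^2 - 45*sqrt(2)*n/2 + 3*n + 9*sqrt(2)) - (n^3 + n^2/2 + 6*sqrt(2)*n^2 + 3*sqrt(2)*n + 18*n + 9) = 2*n^3 - 8*n^2 + 3*sqrt(2)*n^2 - 51*sqrt(2)*n/2 - 15*n - 9 + 9*sqrt(2)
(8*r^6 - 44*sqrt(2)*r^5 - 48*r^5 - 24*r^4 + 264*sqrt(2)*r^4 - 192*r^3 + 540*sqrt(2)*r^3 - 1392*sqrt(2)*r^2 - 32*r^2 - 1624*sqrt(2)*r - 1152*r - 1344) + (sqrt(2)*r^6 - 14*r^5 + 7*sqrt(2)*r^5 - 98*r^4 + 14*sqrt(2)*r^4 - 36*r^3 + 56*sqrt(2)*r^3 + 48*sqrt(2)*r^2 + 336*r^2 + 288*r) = sqrt(2)*r^6 + 8*r^6 - 62*r^5 - 37*sqrt(2)*r^5 - 122*r^4 + 278*sqrt(2)*r^4 - 228*r^3 + 596*sqrt(2)*r^3 - 1344*sqrt(2)*r^2 + 304*r^2 - 1624*sqrt(2)*r - 864*r - 1344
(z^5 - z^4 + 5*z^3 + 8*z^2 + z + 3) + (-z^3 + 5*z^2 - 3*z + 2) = z^5 - z^4 + 4*z^3 + 13*z^2 - 2*z + 5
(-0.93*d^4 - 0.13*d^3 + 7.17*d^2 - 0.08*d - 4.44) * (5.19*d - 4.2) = -4.8267*d^5 + 3.2313*d^4 + 37.7583*d^3 - 30.5292*d^2 - 22.7076*d + 18.648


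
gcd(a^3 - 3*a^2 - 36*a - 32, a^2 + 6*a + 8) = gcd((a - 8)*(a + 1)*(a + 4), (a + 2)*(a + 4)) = a + 4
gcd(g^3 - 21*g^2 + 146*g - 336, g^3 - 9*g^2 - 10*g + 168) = g^2 - 13*g + 42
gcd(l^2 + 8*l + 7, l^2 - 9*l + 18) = 1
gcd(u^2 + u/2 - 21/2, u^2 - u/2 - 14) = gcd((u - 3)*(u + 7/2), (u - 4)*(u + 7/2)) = u + 7/2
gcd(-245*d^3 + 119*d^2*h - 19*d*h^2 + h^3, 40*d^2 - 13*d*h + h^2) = 5*d - h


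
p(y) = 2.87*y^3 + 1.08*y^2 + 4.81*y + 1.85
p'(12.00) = 1270.57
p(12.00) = 5174.45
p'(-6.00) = 301.81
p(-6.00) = -608.05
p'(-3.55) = 105.65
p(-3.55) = -130.02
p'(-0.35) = 5.11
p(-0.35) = 0.18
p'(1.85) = 38.27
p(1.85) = 32.62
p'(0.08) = 5.04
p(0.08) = 2.24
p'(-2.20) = 41.73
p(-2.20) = -34.06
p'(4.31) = 174.06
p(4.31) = 272.42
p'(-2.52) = 54.04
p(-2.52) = -49.34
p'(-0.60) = 6.61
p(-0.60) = -1.27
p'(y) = 8.61*y^2 + 2.16*y + 4.81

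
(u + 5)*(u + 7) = u^2 + 12*u + 35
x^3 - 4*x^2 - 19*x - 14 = (x - 7)*(x + 1)*(x + 2)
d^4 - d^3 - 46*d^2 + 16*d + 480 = (d - 6)*(d - 4)*(d + 4)*(d + 5)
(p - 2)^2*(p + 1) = p^3 - 3*p^2 + 4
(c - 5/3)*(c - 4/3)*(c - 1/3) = c^3 - 10*c^2/3 + 29*c/9 - 20/27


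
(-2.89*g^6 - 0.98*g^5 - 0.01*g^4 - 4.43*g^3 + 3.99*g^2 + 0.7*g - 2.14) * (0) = 0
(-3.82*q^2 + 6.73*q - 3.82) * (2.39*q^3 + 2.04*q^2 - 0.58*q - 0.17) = -9.1298*q^5 + 8.2919*q^4 + 6.815*q^3 - 11.0468*q^2 + 1.0715*q + 0.6494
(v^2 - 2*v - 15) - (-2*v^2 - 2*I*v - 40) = 3*v^2 - 2*v + 2*I*v + 25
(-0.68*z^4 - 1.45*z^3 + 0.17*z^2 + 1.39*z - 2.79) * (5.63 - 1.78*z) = 1.2104*z^5 - 1.2474*z^4 - 8.4661*z^3 - 1.5171*z^2 + 12.7919*z - 15.7077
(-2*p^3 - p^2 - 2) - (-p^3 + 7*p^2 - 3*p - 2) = -p^3 - 8*p^2 + 3*p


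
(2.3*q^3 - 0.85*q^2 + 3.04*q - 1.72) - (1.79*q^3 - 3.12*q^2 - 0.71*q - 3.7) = 0.51*q^3 + 2.27*q^2 + 3.75*q + 1.98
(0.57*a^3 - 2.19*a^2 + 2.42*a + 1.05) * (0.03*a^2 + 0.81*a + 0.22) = 0.0171*a^5 + 0.396*a^4 - 1.5759*a^3 + 1.5099*a^2 + 1.3829*a + 0.231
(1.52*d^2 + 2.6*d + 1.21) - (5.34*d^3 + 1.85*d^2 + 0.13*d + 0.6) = -5.34*d^3 - 0.33*d^2 + 2.47*d + 0.61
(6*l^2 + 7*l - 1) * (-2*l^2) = -12*l^4 - 14*l^3 + 2*l^2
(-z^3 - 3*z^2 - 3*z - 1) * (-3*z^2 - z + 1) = 3*z^5 + 10*z^4 + 11*z^3 + 3*z^2 - 2*z - 1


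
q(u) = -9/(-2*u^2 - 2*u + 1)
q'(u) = -9*(4*u + 2)/(-2*u^2 - 2*u + 1)^2 = 18*(-2*u - 1)/(2*u^2 + 2*u - 1)^2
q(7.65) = 0.07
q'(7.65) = -0.02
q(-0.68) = -6.27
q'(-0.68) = 3.15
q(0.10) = -11.54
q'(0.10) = -35.50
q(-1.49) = 19.56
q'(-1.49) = 168.28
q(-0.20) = -6.82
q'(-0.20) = -6.20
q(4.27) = 0.20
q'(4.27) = -0.09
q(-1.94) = 3.40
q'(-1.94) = 7.40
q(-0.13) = -7.34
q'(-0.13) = -8.86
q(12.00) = 0.03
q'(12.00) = 0.00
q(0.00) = -9.00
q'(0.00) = -18.00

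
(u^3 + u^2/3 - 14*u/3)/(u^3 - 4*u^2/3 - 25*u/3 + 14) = u*(3*u + 7)/(3*u^2 + 2*u - 21)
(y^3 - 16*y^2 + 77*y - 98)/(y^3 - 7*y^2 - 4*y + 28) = (y - 7)/(y + 2)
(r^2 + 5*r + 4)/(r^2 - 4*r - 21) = (r^2 + 5*r + 4)/(r^2 - 4*r - 21)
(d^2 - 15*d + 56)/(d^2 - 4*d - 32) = (d - 7)/(d + 4)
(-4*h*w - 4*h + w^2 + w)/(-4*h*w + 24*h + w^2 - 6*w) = (w + 1)/(w - 6)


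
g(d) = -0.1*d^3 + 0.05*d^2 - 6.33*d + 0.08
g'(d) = -0.3*d^2 + 0.1*d - 6.33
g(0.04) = -0.17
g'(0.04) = -6.33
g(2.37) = -15.97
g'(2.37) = -7.78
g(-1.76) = 11.92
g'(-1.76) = -7.44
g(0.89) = -5.58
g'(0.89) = -6.48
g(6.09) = -59.20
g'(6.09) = -16.85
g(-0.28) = 1.86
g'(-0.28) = -6.38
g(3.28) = -23.67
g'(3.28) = -9.23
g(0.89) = -5.58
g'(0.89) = -6.48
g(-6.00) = 61.46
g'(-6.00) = -17.73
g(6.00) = -57.70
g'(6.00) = -16.53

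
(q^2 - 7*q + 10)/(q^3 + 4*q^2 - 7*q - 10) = (q - 5)/(q^2 + 6*q + 5)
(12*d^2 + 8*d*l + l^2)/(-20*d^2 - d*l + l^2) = (-12*d^2 - 8*d*l - l^2)/(20*d^2 + d*l - l^2)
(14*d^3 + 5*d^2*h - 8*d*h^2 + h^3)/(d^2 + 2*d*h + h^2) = (14*d^2 - 9*d*h + h^2)/(d + h)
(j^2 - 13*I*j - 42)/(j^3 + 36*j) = (j - 7*I)/(j*(j + 6*I))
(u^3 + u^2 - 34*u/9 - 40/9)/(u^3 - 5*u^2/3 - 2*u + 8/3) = (u + 5/3)/(u - 1)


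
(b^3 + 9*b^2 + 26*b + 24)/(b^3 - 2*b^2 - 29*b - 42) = (b + 4)/(b - 7)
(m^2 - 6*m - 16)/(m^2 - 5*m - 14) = (m - 8)/(m - 7)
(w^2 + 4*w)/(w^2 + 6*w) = (w + 4)/(w + 6)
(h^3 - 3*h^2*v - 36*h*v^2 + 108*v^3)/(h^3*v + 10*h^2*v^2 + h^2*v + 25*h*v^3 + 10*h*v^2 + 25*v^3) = (h^3 - 3*h^2*v - 36*h*v^2 + 108*v^3)/(v*(h^3 + 10*h^2*v + h^2 + 25*h*v^2 + 10*h*v + 25*v^2))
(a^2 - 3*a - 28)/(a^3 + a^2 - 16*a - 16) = (a - 7)/(a^2 - 3*a - 4)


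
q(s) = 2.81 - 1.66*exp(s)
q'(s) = -1.66*exp(s)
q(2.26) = -13.10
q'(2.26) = -15.91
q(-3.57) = 2.76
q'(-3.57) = -0.05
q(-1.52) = 2.45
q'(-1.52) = -0.36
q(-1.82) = 2.54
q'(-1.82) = -0.27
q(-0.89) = 2.13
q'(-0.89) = -0.68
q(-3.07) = 2.73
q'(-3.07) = -0.08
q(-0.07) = 1.26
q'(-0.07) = -1.55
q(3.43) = -48.45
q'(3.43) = -51.26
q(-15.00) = 2.81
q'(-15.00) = 0.00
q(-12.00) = 2.81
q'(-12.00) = 0.00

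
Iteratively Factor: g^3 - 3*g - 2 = (g - 2)*(g^2 + 2*g + 1) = (g - 2)*(g + 1)*(g + 1)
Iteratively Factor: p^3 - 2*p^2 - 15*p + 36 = (p - 3)*(p^2 + p - 12) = (p - 3)*(p + 4)*(p - 3)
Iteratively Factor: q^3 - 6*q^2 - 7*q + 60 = (q - 4)*(q^2 - 2*q - 15) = (q - 4)*(q + 3)*(q - 5)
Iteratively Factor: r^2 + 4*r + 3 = (r + 1)*(r + 3)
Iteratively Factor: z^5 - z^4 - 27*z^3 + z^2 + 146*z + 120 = (z + 2)*(z^4 - 3*z^3 - 21*z^2 + 43*z + 60) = (z - 3)*(z + 2)*(z^3 - 21*z - 20) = (z - 3)*(z + 2)*(z + 4)*(z^2 - 4*z - 5) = (z - 5)*(z - 3)*(z + 2)*(z + 4)*(z + 1)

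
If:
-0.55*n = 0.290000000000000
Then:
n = -0.53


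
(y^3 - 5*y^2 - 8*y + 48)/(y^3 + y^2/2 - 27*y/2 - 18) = 2*(y - 4)/(2*y + 3)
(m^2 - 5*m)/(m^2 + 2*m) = (m - 5)/(m + 2)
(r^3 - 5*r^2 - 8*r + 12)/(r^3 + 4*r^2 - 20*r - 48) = (r^2 - 7*r + 6)/(r^2 + 2*r - 24)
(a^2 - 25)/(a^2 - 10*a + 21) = (a^2 - 25)/(a^2 - 10*a + 21)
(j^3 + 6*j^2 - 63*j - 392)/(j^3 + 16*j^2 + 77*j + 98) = (j - 8)/(j + 2)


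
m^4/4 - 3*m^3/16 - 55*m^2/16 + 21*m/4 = m*(m/4 + 1)*(m - 3)*(m - 7/4)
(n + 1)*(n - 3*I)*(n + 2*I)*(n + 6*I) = n^4 + n^3 + 5*I*n^3 + 12*n^2 + 5*I*n^2 + 12*n + 36*I*n + 36*I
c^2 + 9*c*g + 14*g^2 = (c + 2*g)*(c + 7*g)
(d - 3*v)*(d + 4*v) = d^2 + d*v - 12*v^2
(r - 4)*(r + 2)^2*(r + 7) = r^4 + 7*r^3 - 12*r^2 - 100*r - 112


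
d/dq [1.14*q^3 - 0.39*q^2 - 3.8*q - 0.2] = 3.42*q^2 - 0.78*q - 3.8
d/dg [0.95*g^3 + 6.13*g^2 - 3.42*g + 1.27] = 2.85*g^2 + 12.26*g - 3.42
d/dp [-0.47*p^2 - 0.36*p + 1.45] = -0.94*p - 0.36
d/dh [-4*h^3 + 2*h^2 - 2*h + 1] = -12*h^2 + 4*h - 2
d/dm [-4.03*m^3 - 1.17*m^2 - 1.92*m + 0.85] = -12.09*m^2 - 2.34*m - 1.92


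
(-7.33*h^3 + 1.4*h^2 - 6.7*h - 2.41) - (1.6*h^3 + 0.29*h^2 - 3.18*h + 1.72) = -8.93*h^3 + 1.11*h^2 - 3.52*h - 4.13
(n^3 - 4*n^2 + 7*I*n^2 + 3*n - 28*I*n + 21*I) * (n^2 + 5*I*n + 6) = n^5 - 4*n^4 + 12*I*n^4 - 26*n^3 - 48*I*n^3 + 116*n^2 + 78*I*n^2 - 87*n - 168*I*n + 126*I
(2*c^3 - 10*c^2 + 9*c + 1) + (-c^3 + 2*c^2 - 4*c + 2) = c^3 - 8*c^2 + 5*c + 3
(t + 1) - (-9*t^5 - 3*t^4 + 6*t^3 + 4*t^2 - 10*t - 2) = 9*t^5 + 3*t^4 - 6*t^3 - 4*t^2 + 11*t + 3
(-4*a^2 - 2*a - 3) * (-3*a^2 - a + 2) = 12*a^4 + 10*a^3 + 3*a^2 - a - 6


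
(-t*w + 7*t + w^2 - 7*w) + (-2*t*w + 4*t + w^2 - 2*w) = -3*t*w + 11*t + 2*w^2 - 9*w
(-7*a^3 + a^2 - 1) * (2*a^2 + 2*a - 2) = -14*a^5 - 12*a^4 + 16*a^3 - 4*a^2 - 2*a + 2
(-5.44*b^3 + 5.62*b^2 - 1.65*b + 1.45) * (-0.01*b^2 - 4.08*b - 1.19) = 0.0544*b^5 + 22.139*b^4 - 16.4395*b^3 + 0.0296999999999991*b^2 - 3.9525*b - 1.7255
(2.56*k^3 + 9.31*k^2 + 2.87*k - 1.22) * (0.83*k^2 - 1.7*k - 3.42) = 2.1248*k^5 + 3.3753*k^4 - 22.2001*k^3 - 37.7318*k^2 - 7.7414*k + 4.1724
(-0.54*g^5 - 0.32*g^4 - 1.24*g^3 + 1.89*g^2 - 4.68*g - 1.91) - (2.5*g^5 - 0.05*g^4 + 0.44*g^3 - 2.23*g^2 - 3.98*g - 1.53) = -3.04*g^5 - 0.27*g^4 - 1.68*g^3 + 4.12*g^2 - 0.7*g - 0.38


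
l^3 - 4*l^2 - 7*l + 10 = (l - 5)*(l - 1)*(l + 2)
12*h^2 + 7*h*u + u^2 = (3*h + u)*(4*h + u)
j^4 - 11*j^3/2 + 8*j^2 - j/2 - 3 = (j - 3)*(j - 2)*(j - 1)*(j + 1/2)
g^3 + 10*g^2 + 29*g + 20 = (g + 1)*(g + 4)*(g + 5)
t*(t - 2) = t^2 - 2*t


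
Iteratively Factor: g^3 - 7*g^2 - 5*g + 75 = (g - 5)*(g^2 - 2*g - 15) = (g - 5)^2*(g + 3)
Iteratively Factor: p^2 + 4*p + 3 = (p + 1)*(p + 3)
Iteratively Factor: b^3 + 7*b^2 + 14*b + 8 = (b + 2)*(b^2 + 5*b + 4) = (b + 2)*(b + 4)*(b + 1)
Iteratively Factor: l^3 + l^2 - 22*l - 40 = (l + 2)*(l^2 - l - 20) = (l - 5)*(l + 2)*(l + 4)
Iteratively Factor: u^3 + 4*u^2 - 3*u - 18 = (u + 3)*(u^2 + u - 6) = (u + 3)^2*(u - 2)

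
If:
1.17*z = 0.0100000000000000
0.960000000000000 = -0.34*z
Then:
No Solution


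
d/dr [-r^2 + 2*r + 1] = 2 - 2*r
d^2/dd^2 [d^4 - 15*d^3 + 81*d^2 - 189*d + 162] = 12*d^2 - 90*d + 162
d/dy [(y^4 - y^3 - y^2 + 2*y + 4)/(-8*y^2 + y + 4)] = (-16*y^5 + 11*y^4 + 14*y^3 + 3*y^2 + 56*y + 4)/(64*y^4 - 16*y^3 - 63*y^2 + 8*y + 16)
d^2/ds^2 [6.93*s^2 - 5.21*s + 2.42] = 13.8600000000000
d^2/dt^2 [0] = 0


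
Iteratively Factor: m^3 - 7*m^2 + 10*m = (m - 5)*(m^2 - 2*m) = (m - 5)*(m - 2)*(m)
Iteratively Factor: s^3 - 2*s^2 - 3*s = (s)*(s^2 - 2*s - 3) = s*(s - 3)*(s + 1)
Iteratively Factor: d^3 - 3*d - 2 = (d + 1)*(d^2 - d - 2) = (d + 1)^2*(d - 2)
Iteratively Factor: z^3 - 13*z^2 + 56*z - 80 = (z - 4)*(z^2 - 9*z + 20) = (z - 5)*(z - 4)*(z - 4)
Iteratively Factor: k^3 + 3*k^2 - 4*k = (k + 4)*(k^2 - k) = (k - 1)*(k + 4)*(k)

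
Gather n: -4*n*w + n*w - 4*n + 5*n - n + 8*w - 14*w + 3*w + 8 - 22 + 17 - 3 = -3*n*w - 3*w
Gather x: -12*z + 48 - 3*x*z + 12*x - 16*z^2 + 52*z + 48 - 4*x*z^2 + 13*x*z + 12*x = x*(-4*z^2 + 10*z + 24) - 16*z^2 + 40*z + 96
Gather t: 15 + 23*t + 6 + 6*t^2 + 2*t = 6*t^2 + 25*t + 21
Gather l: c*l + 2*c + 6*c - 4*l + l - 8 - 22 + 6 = 8*c + l*(c - 3) - 24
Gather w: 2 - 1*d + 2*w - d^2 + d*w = -d^2 - d + w*(d + 2) + 2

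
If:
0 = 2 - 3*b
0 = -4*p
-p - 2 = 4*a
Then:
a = -1/2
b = 2/3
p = 0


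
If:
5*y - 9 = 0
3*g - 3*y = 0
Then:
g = 9/5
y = 9/5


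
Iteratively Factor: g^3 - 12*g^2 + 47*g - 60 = (g - 3)*(g^2 - 9*g + 20) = (g - 5)*(g - 3)*(g - 4)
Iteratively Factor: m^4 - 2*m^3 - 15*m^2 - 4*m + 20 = (m + 2)*(m^3 - 4*m^2 - 7*m + 10) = (m + 2)^2*(m^2 - 6*m + 5) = (m - 5)*(m + 2)^2*(m - 1)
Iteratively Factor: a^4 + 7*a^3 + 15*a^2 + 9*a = (a + 3)*(a^3 + 4*a^2 + 3*a) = (a + 3)^2*(a^2 + a) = (a + 1)*(a + 3)^2*(a)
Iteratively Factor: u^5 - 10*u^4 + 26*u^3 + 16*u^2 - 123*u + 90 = (u - 5)*(u^4 - 5*u^3 + u^2 + 21*u - 18) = (u - 5)*(u - 3)*(u^3 - 2*u^2 - 5*u + 6) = (u - 5)*(u - 3)*(u - 1)*(u^2 - u - 6) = (u - 5)*(u - 3)^2*(u - 1)*(u + 2)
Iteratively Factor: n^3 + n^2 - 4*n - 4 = (n + 2)*(n^2 - n - 2) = (n + 1)*(n + 2)*(n - 2)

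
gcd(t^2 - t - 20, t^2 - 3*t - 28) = t + 4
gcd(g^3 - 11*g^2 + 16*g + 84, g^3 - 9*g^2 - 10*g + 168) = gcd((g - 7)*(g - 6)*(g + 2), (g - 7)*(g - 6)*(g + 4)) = g^2 - 13*g + 42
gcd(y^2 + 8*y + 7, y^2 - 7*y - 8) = y + 1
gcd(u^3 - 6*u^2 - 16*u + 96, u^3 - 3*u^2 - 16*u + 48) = u^2 - 16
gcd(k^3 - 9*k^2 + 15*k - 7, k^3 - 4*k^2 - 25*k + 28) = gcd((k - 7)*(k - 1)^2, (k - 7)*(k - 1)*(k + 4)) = k^2 - 8*k + 7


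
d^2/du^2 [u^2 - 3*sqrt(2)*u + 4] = 2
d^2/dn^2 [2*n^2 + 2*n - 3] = 4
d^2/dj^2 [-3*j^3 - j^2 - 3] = -18*j - 2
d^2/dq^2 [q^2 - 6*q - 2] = 2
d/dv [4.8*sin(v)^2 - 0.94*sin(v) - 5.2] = (9.6*sin(v) - 0.94)*cos(v)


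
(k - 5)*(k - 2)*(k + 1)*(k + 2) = k^4 - 4*k^3 - 9*k^2 + 16*k + 20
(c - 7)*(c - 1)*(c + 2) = c^3 - 6*c^2 - 9*c + 14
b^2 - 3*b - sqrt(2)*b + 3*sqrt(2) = (b - 3)*(b - sqrt(2))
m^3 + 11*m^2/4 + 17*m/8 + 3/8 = (m + 1/4)*(m + 1)*(m + 3/2)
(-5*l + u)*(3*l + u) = -15*l^2 - 2*l*u + u^2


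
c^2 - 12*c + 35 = (c - 7)*(c - 5)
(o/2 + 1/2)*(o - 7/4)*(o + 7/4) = o^3/2 + o^2/2 - 49*o/32 - 49/32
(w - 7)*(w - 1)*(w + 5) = w^3 - 3*w^2 - 33*w + 35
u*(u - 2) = u^2 - 2*u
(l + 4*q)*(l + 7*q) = l^2 + 11*l*q + 28*q^2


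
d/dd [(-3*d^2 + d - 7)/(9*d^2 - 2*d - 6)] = (-3*d^2 + 162*d - 20)/(81*d^4 - 36*d^3 - 104*d^2 + 24*d + 36)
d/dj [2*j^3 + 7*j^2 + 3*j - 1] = 6*j^2 + 14*j + 3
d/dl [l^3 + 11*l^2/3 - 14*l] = 3*l^2 + 22*l/3 - 14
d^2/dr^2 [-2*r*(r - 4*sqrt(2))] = -4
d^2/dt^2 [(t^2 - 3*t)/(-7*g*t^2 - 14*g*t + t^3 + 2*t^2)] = 2*(-t*(7*g*t + 14*g - t^2 - 2*t)^2 - (t - 3)*(14*g*t + 14*g - 3*t^2 - 4*t)^2 + (-t*(t - 3)*(-7*g + 3*t + 2) + (2*t - 3)*(14*g*t + 14*g - 3*t^2 - 4*t))*(7*g*t + 14*g - t^2 - 2*t))/(t^2*(7*g*t + 14*g - t^2 - 2*t)^3)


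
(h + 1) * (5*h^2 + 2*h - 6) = 5*h^3 + 7*h^2 - 4*h - 6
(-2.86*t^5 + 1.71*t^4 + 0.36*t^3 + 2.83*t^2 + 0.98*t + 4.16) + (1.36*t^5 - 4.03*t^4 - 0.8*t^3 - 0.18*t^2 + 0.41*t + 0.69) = -1.5*t^5 - 2.32*t^4 - 0.44*t^3 + 2.65*t^2 + 1.39*t + 4.85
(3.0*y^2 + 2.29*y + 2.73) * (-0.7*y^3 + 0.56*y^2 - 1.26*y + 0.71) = -2.1*y^5 + 0.0770000000000002*y^4 - 4.4086*y^3 + 0.7734*y^2 - 1.8139*y + 1.9383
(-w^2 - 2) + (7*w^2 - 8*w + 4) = 6*w^2 - 8*w + 2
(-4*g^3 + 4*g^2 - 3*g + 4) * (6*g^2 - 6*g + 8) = -24*g^5 + 48*g^4 - 74*g^3 + 74*g^2 - 48*g + 32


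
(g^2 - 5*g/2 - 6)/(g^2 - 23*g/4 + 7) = 2*(2*g + 3)/(4*g - 7)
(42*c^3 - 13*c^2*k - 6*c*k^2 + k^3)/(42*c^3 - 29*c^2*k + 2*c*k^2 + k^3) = (21*c^2 + 4*c*k - k^2)/(21*c^2 - 4*c*k - k^2)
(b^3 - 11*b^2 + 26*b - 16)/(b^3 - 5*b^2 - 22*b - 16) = (b^2 - 3*b + 2)/(b^2 + 3*b + 2)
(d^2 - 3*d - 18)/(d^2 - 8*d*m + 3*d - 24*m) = (d - 6)/(d - 8*m)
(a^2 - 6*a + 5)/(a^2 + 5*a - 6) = (a - 5)/(a + 6)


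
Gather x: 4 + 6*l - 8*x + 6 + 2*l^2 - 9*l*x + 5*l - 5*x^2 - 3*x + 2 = 2*l^2 + 11*l - 5*x^2 + x*(-9*l - 11) + 12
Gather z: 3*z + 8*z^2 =8*z^2 + 3*z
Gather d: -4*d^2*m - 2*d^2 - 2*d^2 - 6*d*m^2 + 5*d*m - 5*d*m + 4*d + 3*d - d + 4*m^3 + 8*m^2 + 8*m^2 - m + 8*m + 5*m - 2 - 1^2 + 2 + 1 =d^2*(-4*m - 4) + d*(6 - 6*m^2) + 4*m^3 + 16*m^2 + 12*m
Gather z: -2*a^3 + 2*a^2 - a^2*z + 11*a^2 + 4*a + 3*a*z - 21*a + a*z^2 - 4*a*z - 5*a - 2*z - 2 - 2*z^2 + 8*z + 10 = -2*a^3 + 13*a^2 - 22*a + z^2*(a - 2) + z*(-a^2 - a + 6) + 8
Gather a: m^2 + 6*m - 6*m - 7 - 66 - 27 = m^2 - 100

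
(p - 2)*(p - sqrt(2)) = p^2 - 2*p - sqrt(2)*p + 2*sqrt(2)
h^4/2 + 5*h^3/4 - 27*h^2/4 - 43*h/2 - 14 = (h/2 + 1)*(h - 4)*(h + 1)*(h + 7/2)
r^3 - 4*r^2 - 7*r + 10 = (r - 5)*(r - 1)*(r + 2)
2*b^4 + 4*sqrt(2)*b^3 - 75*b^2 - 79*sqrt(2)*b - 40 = (b - 4*sqrt(2))*(b + 5*sqrt(2))*(sqrt(2)*b + 1)^2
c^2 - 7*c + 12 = (c - 4)*(c - 3)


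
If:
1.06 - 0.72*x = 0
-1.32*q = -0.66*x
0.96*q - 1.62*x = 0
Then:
No Solution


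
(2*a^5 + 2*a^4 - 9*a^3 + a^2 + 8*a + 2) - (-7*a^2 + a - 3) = 2*a^5 + 2*a^4 - 9*a^3 + 8*a^2 + 7*a + 5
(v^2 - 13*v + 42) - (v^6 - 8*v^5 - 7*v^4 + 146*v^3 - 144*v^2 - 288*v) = -v^6 + 8*v^5 + 7*v^4 - 146*v^3 + 145*v^2 + 275*v + 42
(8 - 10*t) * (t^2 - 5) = -10*t^3 + 8*t^2 + 50*t - 40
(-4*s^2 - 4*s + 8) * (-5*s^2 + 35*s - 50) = 20*s^4 - 120*s^3 + 20*s^2 + 480*s - 400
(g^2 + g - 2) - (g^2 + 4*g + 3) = -3*g - 5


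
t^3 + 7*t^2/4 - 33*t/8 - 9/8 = (t - 3/2)*(t + 1/4)*(t + 3)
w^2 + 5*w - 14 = (w - 2)*(w + 7)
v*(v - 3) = v^2 - 3*v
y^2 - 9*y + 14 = (y - 7)*(y - 2)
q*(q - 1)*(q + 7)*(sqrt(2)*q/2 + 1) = sqrt(2)*q^4/2 + q^3 + 3*sqrt(2)*q^3 - 7*sqrt(2)*q^2/2 + 6*q^2 - 7*q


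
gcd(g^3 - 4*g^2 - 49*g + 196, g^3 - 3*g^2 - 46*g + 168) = g^2 + 3*g - 28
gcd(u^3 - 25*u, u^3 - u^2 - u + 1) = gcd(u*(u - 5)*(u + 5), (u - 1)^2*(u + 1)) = 1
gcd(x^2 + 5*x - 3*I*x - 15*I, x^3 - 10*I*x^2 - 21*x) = x - 3*I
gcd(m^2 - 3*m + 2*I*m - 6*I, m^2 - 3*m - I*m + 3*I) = m - 3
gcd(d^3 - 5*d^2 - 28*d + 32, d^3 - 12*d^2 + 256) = d^2 - 4*d - 32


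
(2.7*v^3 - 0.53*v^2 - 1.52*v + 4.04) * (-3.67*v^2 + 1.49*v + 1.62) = -9.909*v^5 + 5.9681*v^4 + 9.1627*v^3 - 17.9502*v^2 + 3.5572*v + 6.5448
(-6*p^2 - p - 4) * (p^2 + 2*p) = -6*p^4 - 13*p^3 - 6*p^2 - 8*p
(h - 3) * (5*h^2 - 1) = 5*h^3 - 15*h^2 - h + 3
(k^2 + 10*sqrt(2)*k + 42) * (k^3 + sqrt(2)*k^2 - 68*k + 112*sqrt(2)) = k^5 + 11*sqrt(2)*k^4 - 6*k^3 - 526*sqrt(2)*k^2 - 616*k + 4704*sqrt(2)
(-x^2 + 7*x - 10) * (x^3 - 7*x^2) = -x^5 + 14*x^4 - 59*x^3 + 70*x^2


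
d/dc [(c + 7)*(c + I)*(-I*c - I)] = -3*I*c^2 + c*(2 - 16*I) + 8 - 7*I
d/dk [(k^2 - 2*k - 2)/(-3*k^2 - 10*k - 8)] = 4*(-4*k^2 - 7*k - 1)/(9*k^4 + 60*k^3 + 148*k^2 + 160*k + 64)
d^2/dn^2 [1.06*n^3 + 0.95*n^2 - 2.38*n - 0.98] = 6.36*n + 1.9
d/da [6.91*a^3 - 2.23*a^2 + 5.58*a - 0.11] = 20.73*a^2 - 4.46*a + 5.58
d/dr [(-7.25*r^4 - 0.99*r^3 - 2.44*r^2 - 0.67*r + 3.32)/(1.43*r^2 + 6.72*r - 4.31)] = (-20.735*r^5 - 147.5757*r^4 + 111.6844*r^3 - 2.638*r^2 + 11.5376*r - 19.4227)/(2.0449*r^4 + 19.2192*r^3 + 32.8318*r^2 - 57.9264*r + 18.5761)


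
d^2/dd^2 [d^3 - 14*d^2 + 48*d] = 6*d - 28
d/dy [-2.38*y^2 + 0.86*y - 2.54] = 0.86 - 4.76*y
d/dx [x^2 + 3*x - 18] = 2*x + 3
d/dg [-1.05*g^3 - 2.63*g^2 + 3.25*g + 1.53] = -3.15*g^2 - 5.26*g + 3.25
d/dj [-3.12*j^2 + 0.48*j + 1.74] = 0.48 - 6.24*j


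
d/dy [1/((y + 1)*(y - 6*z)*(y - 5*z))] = (-(y + 1)*(y - 6*z) - (y + 1)*(y - 5*z) - (y - 6*z)*(y - 5*z))/((y + 1)^2*(y - 6*z)^2*(y - 5*z)^2)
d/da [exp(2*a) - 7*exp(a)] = (2*exp(a) - 7)*exp(a)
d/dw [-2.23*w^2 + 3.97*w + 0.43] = 3.97 - 4.46*w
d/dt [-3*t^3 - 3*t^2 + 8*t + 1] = -9*t^2 - 6*t + 8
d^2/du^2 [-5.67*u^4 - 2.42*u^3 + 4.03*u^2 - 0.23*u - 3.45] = -68.04*u^2 - 14.52*u + 8.06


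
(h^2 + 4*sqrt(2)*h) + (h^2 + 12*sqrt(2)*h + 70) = 2*h^2 + 16*sqrt(2)*h + 70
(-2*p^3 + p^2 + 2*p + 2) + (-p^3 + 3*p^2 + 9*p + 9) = -3*p^3 + 4*p^2 + 11*p + 11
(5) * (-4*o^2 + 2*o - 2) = -20*o^2 + 10*o - 10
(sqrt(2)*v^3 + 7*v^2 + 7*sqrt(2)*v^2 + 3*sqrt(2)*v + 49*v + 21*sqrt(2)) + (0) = sqrt(2)*v^3 + 7*v^2 + 7*sqrt(2)*v^2 + 3*sqrt(2)*v + 49*v + 21*sqrt(2)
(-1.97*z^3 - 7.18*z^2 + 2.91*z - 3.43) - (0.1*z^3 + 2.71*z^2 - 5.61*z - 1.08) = -2.07*z^3 - 9.89*z^2 + 8.52*z - 2.35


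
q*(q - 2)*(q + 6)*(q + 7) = q^4 + 11*q^3 + 16*q^2 - 84*q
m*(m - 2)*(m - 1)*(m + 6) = m^4 + 3*m^3 - 16*m^2 + 12*m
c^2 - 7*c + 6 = (c - 6)*(c - 1)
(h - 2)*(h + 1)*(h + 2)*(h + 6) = h^4 + 7*h^3 + 2*h^2 - 28*h - 24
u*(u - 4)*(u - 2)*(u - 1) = u^4 - 7*u^3 + 14*u^2 - 8*u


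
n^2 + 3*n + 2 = (n + 1)*(n + 2)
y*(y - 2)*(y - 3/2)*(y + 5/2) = y^4 - y^3 - 23*y^2/4 + 15*y/2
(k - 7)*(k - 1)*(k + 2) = k^3 - 6*k^2 - 9*k + 14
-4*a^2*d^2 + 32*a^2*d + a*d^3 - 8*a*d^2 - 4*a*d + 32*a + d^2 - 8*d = (-4*a + d)*(d - 8)*(a*d + 1)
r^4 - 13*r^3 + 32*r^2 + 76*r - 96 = (r - 8)*(r - 6)*(r - 1)*(r + 2)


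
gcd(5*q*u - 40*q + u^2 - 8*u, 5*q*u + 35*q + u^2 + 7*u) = 5*q + u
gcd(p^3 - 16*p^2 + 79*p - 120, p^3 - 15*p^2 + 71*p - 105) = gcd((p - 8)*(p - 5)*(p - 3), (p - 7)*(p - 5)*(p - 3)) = p^2 - 8*p + 15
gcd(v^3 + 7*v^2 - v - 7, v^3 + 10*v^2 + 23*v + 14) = v^2 + 8*v + 7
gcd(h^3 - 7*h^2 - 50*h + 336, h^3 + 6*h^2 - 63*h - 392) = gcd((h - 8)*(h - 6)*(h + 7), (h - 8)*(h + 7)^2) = h^2 - h - 56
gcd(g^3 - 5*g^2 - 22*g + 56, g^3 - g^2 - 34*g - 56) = g^2 - 3*g - 28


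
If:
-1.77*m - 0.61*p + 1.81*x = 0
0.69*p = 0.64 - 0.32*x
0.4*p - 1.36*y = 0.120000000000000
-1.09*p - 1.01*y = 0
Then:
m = 1.88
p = 0.06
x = 1.86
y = -0.07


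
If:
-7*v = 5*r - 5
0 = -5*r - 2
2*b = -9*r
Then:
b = 9/5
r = -2/5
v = 1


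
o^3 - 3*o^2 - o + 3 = (o - 3)*(o - 1)*(o + 1)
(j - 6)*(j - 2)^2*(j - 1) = j^4 - 11*j^3 + 38*j^2 - 52*j + 24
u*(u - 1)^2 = u^3 - 2*u^2 + u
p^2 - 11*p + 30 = (p - 6)*(p - 5)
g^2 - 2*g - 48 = (g - 8)*(g + 6)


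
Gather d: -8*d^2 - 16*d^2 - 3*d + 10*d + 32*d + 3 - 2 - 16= -24*d^2 + 39*d - 15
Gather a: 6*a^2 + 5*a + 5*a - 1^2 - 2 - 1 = 6*a^2 + 10*a - 4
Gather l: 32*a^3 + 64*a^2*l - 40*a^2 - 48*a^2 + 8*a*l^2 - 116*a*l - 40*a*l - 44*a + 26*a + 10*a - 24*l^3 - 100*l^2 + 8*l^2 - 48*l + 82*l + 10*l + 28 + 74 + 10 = 32*a^3 - 88*a^2 - 8*a - 24*l^3 + l^2*(8*a - 92) + l*(64*a^2 - 156*a + 44) + 112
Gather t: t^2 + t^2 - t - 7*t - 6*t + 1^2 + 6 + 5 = 2*t^2 - 14*t + 12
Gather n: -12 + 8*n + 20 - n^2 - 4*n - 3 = -n^2 + 4*n + 5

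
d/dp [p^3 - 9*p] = 3*p^2 - 9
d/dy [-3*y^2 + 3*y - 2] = 3 - 6*y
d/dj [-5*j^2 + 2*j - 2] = 2 - 10*j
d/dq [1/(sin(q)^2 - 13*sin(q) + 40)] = (13 - 2*sin(q))*cos(q)/(sin(q)^2 - 13*sin(q) + 40)^2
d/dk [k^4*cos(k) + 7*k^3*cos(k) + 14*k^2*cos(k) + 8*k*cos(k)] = -k^4*sin(k) - 7*k^3*sin(k) + 4*k^3*cos(k) - 14*k^2*sin(k) + 21*k^2*cos(k) - 8*k*sin(k) + 28*k*cos(k) + 8*cos(k)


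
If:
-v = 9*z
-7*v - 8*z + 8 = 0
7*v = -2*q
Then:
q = -252/55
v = 72/55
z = -8/55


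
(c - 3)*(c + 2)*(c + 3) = c^3 + 2*c^2 - 9*c - 18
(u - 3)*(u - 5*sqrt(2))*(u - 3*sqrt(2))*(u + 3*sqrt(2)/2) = u^4 - 13*sqrt(2)*u^3/2 - 3*u^3 + 6*u^2 + 39*sqrt(2)*u^2/2 - 18*u + 45*sqrt(2)*u - 135*sqrt(2)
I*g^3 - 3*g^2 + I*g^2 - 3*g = g*(g + 3*I)*(I*g + I)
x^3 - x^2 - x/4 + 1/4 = (x - 1)*(x - 1/2)*(x + 1/2)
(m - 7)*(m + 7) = m^2 - 49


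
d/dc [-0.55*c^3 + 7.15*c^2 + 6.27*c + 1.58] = -1.65*c^2 + 14.3*c + 6.27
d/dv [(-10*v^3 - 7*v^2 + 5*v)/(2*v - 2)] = (-20*v^3 + 23*v^2 + 14*v - 5)/(2*(v^2 - 2*v + 1))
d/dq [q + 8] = 1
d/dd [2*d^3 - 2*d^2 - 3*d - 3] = 6*d^2 - 4*d - 3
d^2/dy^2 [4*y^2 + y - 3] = 8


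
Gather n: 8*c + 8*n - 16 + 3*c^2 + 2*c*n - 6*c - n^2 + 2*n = 3*c^2 + 2*c - n^2 + n*(2*c + 10) - 16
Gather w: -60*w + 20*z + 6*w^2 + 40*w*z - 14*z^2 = 6*w^2 + w*(40*z - 60) - 14*z^2 + 20*z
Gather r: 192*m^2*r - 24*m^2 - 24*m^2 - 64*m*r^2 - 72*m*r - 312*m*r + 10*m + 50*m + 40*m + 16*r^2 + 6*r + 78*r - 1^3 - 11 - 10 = -48*m^2 + 100*m + r^2*(16 - 64*m) + r*(192*m^2 - 384*m + 84) - 22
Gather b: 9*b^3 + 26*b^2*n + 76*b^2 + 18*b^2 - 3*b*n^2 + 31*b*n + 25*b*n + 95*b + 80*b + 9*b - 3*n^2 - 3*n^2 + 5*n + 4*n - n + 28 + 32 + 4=9*b^3 + b^2*(26*n + 94) + b*(-3*n^2 + 56*n + 184) - 6*n^2 + 8*n + 64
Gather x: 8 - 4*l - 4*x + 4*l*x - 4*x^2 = -4*l - 4*x^2 + x*(4*l - 4) + 8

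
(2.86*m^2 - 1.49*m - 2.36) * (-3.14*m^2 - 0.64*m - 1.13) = -8.9804*m^4 + 2.8482*m^3 + 5.1322*m^2 + 3.1941*m + 2.6668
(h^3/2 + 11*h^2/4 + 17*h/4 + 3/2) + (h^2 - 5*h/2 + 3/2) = h^3/2 + 15*h^2/4 + 7*h/4 + 3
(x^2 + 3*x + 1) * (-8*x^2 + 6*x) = -8*x^4 - 18*x^3 + 10*x^2 + 6*x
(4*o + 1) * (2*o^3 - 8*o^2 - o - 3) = 8*o^4 - 30*o^3 - 12*o^2 - 13*o - 3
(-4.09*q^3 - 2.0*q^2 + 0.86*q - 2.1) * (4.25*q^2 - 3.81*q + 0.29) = -17.3825*q^5 + 7.0829*q^4 + 10.0889*q^3 - 12.7816*q^2 + 8.2504*q - 0.609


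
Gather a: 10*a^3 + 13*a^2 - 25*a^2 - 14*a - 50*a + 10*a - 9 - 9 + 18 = 10*a^3 - 12*a^2 - 54*a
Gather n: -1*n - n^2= -n^2 - n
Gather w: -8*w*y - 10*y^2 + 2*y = -8*w*y - 10*y^2 + 2*y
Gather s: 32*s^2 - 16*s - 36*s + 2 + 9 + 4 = 32*s^2 - 52*s + 15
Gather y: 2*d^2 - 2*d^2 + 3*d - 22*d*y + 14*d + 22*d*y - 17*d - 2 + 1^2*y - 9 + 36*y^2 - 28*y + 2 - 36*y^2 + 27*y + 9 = 0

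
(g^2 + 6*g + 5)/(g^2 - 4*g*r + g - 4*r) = (-g - 5)/(-g + 4*r)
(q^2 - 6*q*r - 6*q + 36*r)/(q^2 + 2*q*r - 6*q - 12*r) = (q - 6*r)/(q + 2*r)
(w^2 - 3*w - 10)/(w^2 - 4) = (w - 5)/(w - 2)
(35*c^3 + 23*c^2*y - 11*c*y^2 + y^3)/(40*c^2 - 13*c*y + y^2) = (-7*c^2 - 6*c*y + y^2)/(-8*c + y)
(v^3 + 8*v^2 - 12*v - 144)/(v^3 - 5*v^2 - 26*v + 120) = (v^2 + 12*v + 36)/(v^2 - v - 30)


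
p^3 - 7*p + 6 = (p - 2)*(p - 1)*(p + 3)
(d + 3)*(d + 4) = d^2 + 7*d + 12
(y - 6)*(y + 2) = y^2 - 4*y - 12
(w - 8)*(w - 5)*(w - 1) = w^3 - 14*w^2 + 53*w - 40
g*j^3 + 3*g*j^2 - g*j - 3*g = (j - 1)*(j + 3)*(g*j + g)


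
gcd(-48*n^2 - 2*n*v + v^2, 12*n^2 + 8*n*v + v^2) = 6*n + v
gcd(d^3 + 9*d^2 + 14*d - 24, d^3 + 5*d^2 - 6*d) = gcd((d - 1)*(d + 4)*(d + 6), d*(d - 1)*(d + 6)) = d^2 + 5*d - 6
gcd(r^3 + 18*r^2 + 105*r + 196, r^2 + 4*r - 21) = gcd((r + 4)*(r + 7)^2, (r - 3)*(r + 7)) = r + 7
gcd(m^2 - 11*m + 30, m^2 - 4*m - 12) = m - 6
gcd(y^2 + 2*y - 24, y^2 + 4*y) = 1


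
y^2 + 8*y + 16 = (y + 4)^2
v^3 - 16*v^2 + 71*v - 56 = (v - 8)*(v - 7)*(v - 1)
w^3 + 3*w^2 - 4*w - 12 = (w - 2)*(w + 2)*(w + 3)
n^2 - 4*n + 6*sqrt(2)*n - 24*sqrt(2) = (n - 4)*(n + 6*sqrt(2))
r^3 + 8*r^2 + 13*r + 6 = (r + 1)^2*(r + 6)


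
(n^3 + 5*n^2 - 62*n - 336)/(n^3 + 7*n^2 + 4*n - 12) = (n^2 - n - 56)/(n^2 + n - 2)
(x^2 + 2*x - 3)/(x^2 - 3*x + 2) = (x + 3)/(x - 2)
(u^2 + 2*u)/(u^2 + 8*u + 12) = u/(u + 6)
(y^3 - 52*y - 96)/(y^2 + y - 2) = (y^2 - 2*y - 48)/(y - 1)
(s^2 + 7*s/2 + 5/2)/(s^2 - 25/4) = 2*(s + 1)/(2*s - 5)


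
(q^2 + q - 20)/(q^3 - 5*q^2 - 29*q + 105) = (q - 4)/(q^2 - 10*q + 21)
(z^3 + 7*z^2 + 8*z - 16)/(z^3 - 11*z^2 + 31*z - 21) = (z^2 + 8*z + 16)/(z^2 - 10*z + 21)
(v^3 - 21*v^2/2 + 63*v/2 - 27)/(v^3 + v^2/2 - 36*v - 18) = (2*v^2 - 9*v + 9)/(2*v^2 + 13*v + 6)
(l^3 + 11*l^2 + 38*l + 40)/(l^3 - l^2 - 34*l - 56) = (l + 5)/(l - 7)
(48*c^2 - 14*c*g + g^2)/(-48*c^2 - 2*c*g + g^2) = (-6*c + g)/(6*c + g)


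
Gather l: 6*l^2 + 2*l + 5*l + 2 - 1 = 6*l^2 + 7*l + 1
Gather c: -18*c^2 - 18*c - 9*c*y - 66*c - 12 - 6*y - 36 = -18*c^2 + c*(-9*y - 84) - 6*y - 48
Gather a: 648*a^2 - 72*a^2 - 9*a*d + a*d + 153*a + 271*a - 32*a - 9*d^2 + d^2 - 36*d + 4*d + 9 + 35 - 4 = 576*a^2 + a*(392 - 8*d) - 8*d^2 - 32*d + 40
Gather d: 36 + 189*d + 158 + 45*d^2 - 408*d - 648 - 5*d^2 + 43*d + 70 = 40*d^2 - 176*d - 384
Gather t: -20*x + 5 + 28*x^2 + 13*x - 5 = 28*x^2 - 7*x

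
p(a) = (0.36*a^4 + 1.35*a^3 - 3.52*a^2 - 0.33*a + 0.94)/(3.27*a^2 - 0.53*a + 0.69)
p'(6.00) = 1.76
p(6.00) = 5.47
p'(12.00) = 3.07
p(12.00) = 19.96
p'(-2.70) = -0.08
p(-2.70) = -1.20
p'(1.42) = 0.57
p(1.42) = -0.20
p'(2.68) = 1.02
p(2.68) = 0.85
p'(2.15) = 0.88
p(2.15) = 0.35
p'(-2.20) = 0.08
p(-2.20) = -1.21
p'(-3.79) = -0.36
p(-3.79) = -0.96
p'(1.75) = 0.74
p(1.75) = 0.02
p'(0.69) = -0.99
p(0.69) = -0.23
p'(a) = (0.53 - 6.54*a)*(0.36*a^4 + 1.35*a^3 - 3.52*a^2 - 0.33*a + 0.94)/(3.27*a^2 - 0.53*a + 0.69)^2 + (1.44*a^3 + 4.05*a^2 - 7.04*a - 0.33)/(3.27*a^2 - 0.53*a + 0.69) = (2.3544*a^5 + 3.8421*a^4 - 0.4374*a^3 + 5.7392*a^2 - 11.0052*a + 0.2705)/(10.6929*a^4 - 3.4662*a^3 + 4.7935*a^2 - 0.7314*a + 0.4761)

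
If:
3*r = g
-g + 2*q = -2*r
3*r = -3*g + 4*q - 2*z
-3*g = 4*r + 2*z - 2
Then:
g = 2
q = 1/3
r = 2/3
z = -10/3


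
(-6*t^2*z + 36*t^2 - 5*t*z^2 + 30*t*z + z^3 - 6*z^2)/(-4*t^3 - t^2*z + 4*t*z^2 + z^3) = (-6*t*z + 36*t + z^2 - 6*z)/(-4*t^2 + 3*t*z + z^2)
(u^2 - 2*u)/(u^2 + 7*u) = (u - 2)/(u + 7)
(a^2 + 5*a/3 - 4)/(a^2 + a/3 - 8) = (3*a - 4)/(3*a - 8)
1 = 1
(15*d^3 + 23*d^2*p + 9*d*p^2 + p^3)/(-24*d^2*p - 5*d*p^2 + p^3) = (5*d^2 + 6*d*p + p^2)/(p*(-8*d + p))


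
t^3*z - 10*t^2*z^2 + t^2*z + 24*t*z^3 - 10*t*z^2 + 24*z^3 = (t - 6*z)*(t - 4*z)*(t*z + z)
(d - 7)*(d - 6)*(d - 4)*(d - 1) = d^4 - 18*d^3 + 111*d^2 - 262*d + 168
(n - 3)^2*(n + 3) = n^3 - 3*n^2 - 9*n + 27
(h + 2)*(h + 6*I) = h^2 + 2*h + 6*I*h + 12*I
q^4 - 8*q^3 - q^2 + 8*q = q*(q - 8)*(q - 1)*(q + 1)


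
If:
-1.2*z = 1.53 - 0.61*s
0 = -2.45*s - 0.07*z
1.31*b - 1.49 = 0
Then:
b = 1.14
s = 0.04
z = -1.26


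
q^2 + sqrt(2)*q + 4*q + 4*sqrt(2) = (q + 4)*(q + sqrt(2))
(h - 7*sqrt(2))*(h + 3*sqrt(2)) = h^2 - 4*sqrt(2)*h - 42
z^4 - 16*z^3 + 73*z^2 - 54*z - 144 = (z - 8)*(z - 6)*(z - 3)*(z + 1)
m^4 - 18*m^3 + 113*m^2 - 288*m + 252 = (m - 7)*(m - 6)*(m - 3)*(m - 2)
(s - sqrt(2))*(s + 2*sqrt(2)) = s^2 + sqrt(2)*s - 4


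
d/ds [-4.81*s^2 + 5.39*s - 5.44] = 5.39 - 9.62*s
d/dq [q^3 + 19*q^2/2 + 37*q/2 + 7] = 3*q^2 + 19*q + 37/2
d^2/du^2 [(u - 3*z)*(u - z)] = 2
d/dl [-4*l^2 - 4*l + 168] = -8*l - 4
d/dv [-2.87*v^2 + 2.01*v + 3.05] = 2.01 - 5.74*v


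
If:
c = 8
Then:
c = 8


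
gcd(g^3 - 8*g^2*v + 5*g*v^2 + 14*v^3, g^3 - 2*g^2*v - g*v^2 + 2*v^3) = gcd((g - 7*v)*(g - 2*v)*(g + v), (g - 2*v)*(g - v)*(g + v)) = -g^2 + g*v + 2*v^2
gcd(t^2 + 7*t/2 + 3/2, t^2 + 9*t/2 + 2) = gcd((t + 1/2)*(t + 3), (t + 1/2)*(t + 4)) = t + 1/2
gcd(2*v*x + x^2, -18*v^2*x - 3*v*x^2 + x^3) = x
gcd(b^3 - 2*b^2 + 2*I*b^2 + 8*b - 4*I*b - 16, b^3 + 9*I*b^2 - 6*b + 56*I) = b^2 + 2*I*b + 8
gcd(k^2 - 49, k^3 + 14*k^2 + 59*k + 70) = k + 7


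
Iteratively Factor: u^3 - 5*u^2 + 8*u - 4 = (u - 1)*(u^2 - 4*u + 4) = (u - 2)*(u - 1)*(u - 2)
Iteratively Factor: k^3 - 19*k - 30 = (k - 5)*(k^2 + 5*k + 6) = (k - 5)*(k + 3)*(k + 2)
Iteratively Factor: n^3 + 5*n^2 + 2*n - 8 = (n + 4)*(n^2 + n - 2) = (n - 1)*(n + 4)*(n + 2)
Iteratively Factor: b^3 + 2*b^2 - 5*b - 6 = (b + 1)*(b^2 + b - 6) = (b + 1)*(b + 3)*(b - 2)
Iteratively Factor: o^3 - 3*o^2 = (o)*(o^2 - 3*o) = o*(o - 3)*(o)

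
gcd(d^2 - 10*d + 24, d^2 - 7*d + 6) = d - 6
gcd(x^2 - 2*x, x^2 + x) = x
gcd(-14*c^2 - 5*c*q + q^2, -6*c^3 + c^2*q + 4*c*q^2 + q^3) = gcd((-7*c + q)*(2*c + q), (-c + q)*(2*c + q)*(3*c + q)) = 2*c + q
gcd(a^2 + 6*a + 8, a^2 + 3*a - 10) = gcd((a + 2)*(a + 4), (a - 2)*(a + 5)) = 1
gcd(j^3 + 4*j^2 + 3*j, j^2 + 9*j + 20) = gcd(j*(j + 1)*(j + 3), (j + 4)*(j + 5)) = 1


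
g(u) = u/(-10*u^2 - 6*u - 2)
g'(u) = u*(20*u + 6)/(-10*u^2 - 6*u - 2)^2 + 1/(-10*u^2 - 6*u - 2) = (5*u^2 - 1)/(2*(25*u^4 + 30*u^3 + 19*u^2 + 6*u + 1))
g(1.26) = -0.05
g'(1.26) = 0.02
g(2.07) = -0.04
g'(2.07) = 0.01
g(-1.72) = 0.08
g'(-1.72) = 0.06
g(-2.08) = 0.06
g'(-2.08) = 0.04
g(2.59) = -0.03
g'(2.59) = 0.01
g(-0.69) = 0.26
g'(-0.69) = 0.40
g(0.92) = -0.06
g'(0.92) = 0.03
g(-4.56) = 0.02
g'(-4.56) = 0.01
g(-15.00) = 0.01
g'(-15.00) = 0.00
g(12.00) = -0.00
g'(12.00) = 0.00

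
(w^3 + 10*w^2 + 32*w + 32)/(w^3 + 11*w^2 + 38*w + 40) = (w + 4)/(w + 5)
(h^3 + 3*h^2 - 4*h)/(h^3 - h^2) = (h + 4)/h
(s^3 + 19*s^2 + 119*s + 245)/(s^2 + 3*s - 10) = (s^2 + 14*s + 49)/(s - 2)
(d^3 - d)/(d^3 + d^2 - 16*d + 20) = (d^3 - d)/(d^3 + d^2 - 16*d + 20)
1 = 1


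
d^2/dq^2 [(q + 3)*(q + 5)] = 2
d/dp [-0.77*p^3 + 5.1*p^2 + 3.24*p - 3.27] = -2.31*p^2 + 10.2*p + 3.24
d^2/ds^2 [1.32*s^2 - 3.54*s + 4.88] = 2.64000000000000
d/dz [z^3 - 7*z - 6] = 3*z^2 - 7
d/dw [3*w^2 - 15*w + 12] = 6*w - 15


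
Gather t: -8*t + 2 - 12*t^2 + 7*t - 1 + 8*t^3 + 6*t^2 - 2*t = 8*t^3 - 6*t^2 - 3*t + 1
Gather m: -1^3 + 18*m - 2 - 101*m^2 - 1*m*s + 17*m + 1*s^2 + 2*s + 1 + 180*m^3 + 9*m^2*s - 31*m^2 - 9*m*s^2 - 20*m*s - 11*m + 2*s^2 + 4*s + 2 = 180*m^3 + m^2*(9*s - 132) + m*(-9*s^2 - 21*s + 24) + 3*s^2 + 6*s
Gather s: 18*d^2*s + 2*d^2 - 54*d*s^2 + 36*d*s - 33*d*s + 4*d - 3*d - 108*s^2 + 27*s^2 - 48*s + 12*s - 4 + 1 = 2*d^2 + d + s^2*(-54*d - 81) + s*(18*d^2 + 3*d - 36) - 3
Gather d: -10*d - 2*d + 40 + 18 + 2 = 60 - 12*d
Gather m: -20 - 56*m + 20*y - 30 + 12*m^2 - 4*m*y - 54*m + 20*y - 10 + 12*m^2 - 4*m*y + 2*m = 24*m^2 + m*(-8*y - 108) + 40*y - 60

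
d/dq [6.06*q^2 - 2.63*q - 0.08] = 12.12*q - 2.63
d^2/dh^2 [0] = 0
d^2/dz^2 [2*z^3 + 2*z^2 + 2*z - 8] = 12*z + 4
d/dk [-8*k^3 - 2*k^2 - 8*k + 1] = -24*k^2 - 4*k - 8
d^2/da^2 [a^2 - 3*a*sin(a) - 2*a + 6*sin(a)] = 3*a*sin(a) - 6*sqrt(2)*sin(a + pi/4) + 2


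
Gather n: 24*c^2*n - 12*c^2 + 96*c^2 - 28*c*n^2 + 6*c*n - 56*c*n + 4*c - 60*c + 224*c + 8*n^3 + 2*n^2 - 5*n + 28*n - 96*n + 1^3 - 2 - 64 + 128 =84*c^2 + 168*c + 8*n^3 + n^2*(2 - 28*c) + n*(24*c^2 - 50*c - 73) + 63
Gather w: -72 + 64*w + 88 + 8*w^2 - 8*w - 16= 8*w^2 + 56*w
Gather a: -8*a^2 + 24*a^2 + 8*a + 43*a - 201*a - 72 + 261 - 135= 16*a^2 - 150*a + 54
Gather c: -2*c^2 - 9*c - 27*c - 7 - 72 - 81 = -2*c^2 - 36*c - 160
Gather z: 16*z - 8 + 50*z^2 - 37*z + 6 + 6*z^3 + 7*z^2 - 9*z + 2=6*z^3 + 57*z^2 - 30*z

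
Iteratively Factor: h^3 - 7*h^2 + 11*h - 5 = (h - 5)*(h^2 - 2*h + 1) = (h - 5)*(h - 1)*(h - 1)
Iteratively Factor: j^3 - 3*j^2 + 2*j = (j - 1)*(j^2 - 2*j) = (j - 2)*(j - 1)*(j)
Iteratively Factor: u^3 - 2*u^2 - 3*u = (u + 1)*(u^2 - 3*u) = u*(u + 1)*(u - 3)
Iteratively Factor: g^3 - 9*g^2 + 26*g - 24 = (g - 3)*(g^2 - 6*g + 8) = (g - 3)*(g - 2)*(g - 4)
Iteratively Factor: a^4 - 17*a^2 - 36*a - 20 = (a - 5)*(a^3 + 5*a^2 + 8*a + 4) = (a - 5)*(a + 2)*(a^2 + 3*a + 2) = (a - 5)*(a + 1)*(a + 2)*(a + 2)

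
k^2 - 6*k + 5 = (k - 5)*(k - 1)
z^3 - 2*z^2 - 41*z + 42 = (z - 7)*(z - 1)*(z + 6)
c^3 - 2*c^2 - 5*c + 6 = (c - 3)*(c - 1)*(c + 2)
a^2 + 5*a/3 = a*(a + 5/3)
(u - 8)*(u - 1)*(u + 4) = u^3 - 5*u^2 - 28*u + 32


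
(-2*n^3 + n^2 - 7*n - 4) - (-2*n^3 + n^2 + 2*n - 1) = -9*n - 3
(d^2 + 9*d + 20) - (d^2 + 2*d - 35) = 7*d + 55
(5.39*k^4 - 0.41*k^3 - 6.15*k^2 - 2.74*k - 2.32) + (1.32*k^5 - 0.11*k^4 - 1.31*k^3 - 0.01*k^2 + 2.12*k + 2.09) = 1.32*k^5 + 5.28*k^4 - 1.72*k^3 - 6.16*k^2 - 0.62*k - 0.23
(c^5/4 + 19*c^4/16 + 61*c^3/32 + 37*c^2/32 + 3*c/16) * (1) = c^5/4 + 19*c^4/16 + 61*c^3/32 + 37*c^2/32 + 3*c/16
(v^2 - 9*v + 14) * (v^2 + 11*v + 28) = v^4 + 2*v^3 - 57*v^2 - 98*v + 392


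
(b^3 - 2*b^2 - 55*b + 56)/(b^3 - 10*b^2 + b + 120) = (b^2 + 6*b - 7)/(b^2 - 2*b - 15)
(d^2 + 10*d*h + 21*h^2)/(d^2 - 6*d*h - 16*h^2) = (d^2 + 10*d*h + 21*h^2)/(d^2 - 6*d*h - 16*h^2)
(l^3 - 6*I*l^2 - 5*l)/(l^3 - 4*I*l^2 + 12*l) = (l^2 - 6*I*l - 5)/(l^2 - 4*I*l + 12)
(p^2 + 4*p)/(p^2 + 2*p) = (p + 4)/(p + 2)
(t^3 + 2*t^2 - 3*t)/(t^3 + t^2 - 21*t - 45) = t*(t - 1)/(t^2 - 2*t - 15)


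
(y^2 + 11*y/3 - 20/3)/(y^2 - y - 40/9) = 3*(-3*y^2 - 11*y + 20)/(-9*y^2 + 9*y + 40)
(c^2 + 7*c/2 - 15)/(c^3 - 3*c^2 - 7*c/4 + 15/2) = 2*(c + 6)/(2*c^2 - c - 6)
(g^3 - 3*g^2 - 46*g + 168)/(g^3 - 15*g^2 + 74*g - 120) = (g + 7)/(g - 5)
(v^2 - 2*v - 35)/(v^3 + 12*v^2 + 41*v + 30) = (v - 7)/(v^2 + 7*v + 6)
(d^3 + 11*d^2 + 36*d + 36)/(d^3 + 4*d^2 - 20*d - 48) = (d + 3)/(d - 4)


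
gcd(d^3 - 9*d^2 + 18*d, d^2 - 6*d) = d^2 - 6*d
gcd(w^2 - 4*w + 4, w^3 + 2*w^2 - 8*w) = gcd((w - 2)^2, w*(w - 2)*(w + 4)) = w - 2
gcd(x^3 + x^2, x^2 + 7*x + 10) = 1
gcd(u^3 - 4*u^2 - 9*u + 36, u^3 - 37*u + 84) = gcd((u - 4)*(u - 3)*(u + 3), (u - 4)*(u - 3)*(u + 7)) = u^2 - 7*u + 12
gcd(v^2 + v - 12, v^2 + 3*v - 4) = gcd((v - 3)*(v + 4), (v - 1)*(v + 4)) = v + 4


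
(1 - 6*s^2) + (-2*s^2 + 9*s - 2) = -8*s^2 + 9*s - 1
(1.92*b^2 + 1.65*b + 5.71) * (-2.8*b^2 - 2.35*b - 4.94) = -5.376*b^4 - 9.132*b^3 - 29.3503*b^2 - 21.5695*b - 28.2074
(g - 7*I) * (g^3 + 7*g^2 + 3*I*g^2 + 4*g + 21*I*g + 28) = g^4 + 7*g^3 - 4*I*g^3 + 25*g^2 - 28*I*g^2 + 175*g - 28*I*g - 196*I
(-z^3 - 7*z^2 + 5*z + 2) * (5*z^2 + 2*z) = -5*z^5 - 37*z^4 + 11*z^3 + 20*z^2 + 4*z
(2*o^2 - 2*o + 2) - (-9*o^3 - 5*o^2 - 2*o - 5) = 9*o^3 + 7*o^2 + 7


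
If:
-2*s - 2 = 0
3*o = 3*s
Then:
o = -1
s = -1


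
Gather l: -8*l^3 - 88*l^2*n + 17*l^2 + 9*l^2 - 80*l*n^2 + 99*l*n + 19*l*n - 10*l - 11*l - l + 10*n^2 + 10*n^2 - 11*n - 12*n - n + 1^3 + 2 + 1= -8*l^3 + l^2*(26 - 88*n) + l*(-80*n^2 + 118*n - 22) + 20*n^2 - 24*n + 4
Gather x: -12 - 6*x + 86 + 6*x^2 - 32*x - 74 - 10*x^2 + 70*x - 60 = -4*x^2 + 32*x - 60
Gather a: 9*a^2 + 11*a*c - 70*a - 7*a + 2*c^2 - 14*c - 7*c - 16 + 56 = 9*a^2 + a*(11*c - 77) + 2*c^2 - 21*c + 40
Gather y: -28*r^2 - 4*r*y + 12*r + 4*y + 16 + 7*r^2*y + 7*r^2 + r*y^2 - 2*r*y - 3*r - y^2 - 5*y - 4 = -21*r^2 + 9*r + y^2*(r - 1) + y*(7*r^2 - 6*r - 1) + 12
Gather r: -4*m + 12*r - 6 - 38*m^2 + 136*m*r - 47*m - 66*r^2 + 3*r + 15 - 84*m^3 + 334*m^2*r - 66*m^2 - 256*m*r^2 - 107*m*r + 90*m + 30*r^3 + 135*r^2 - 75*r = -84*m^3 - 104*m^2 + 39*m + 30*r^3 + r^2*(69 - 256*m) + r*(334*m^2 + 29*m - 60) + 9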